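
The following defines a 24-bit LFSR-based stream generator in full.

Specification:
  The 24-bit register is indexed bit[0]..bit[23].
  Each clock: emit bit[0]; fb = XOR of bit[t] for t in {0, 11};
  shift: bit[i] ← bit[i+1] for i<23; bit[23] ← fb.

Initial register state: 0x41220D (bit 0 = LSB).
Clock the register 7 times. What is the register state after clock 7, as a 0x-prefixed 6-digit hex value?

reg_0 = 0x41220D
clock 1: out=1, reg = 0xA09106
clock 2: out=0, reg = 0x504883
clock 3: out=1, reg = 0x282441
clock 4: out=1, reg = 0x941220
clock 5: out=0, reg = 0x4A0910
clock 6: out=0, reg = 0xA50488
clock 7: out=0, reg = 0x528244

0x528244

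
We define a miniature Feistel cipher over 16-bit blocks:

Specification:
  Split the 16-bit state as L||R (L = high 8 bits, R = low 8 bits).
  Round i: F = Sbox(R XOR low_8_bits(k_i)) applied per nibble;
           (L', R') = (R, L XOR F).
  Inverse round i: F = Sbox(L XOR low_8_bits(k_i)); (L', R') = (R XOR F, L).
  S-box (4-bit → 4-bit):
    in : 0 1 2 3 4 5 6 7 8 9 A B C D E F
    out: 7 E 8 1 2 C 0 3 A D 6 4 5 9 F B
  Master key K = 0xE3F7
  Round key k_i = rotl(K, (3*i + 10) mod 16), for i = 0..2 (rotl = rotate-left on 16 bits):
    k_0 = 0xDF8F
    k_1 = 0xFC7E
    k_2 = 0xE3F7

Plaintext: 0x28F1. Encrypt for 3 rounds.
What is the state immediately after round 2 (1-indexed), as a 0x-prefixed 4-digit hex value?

0x17FC

s_0 = plaintext = 0x28F1
s_1 = Round(s_0, k_0) = 0xF117
s_2 = Round(s_1, k_1) = 0x17FC
s_3 = Round(s_2, k_2) = 0xFC63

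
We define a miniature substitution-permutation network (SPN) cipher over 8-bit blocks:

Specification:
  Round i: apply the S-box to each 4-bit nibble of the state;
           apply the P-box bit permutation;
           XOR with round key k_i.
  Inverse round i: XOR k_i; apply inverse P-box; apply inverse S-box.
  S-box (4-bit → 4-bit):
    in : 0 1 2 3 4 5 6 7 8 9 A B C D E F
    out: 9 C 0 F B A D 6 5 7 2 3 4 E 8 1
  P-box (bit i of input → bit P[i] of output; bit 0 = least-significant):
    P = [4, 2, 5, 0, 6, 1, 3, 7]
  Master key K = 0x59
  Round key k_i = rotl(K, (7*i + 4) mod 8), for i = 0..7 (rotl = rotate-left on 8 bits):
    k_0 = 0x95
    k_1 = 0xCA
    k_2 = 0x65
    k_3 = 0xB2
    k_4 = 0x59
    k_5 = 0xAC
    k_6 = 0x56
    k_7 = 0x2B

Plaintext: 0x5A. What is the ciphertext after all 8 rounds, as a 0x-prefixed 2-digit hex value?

0xC5

s_0 = plaintext = 0x5A
s_1 = Round(s_0, k_0) = 0x13
s_2 = Round(s_1, k_1) = 0x77
s_3 = Round(s_2, k_2) = 0x4B
s_4 = Round(s_3, k_3) = 0x64
s_5 = Round(s_4, k_4) = 0x84
s_6 = Round(s_5, k_5) = 0xF1
s_7 = Round(s_6, k_6) = 0x37
s_8 = Round(s_7, k_7) = 0xC5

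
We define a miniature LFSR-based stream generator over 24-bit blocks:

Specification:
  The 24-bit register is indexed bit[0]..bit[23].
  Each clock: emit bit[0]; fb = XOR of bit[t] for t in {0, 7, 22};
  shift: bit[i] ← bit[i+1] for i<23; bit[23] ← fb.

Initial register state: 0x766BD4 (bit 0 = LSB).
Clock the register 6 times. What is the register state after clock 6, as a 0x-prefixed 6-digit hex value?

reg_0 = 0x766BD4
clock 1: out=0, reg = 0x3B35EA
clock 2: out=0, reg = 0x9D9AF5
clock 3: out=1, reg = 0x4ECD7A
clock 4: out=0, reg = 0xA766BD
clock 5: out=1, reg = 0x53B35E
clock 6: out=0, reg = 0xA9D9AF

0xA9D9AF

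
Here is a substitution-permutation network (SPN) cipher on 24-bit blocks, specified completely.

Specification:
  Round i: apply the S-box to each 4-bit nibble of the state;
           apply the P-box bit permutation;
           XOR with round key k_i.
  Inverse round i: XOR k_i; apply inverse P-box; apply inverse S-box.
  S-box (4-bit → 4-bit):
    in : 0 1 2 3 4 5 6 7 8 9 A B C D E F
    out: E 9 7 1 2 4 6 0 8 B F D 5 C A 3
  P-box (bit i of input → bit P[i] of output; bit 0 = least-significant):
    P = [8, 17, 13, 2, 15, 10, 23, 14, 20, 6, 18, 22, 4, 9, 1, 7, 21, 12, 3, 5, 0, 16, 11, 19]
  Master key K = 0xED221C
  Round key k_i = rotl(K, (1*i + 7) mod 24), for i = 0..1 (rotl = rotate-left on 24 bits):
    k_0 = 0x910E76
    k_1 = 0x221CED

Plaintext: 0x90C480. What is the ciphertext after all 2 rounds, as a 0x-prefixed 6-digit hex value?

0xC94980

s_0 = plaintext = 0x90C480
s_1 = Round(s_0, k_0) = 0x9A7E09
s_2 = Round(s_1, k_1) = 0xC94980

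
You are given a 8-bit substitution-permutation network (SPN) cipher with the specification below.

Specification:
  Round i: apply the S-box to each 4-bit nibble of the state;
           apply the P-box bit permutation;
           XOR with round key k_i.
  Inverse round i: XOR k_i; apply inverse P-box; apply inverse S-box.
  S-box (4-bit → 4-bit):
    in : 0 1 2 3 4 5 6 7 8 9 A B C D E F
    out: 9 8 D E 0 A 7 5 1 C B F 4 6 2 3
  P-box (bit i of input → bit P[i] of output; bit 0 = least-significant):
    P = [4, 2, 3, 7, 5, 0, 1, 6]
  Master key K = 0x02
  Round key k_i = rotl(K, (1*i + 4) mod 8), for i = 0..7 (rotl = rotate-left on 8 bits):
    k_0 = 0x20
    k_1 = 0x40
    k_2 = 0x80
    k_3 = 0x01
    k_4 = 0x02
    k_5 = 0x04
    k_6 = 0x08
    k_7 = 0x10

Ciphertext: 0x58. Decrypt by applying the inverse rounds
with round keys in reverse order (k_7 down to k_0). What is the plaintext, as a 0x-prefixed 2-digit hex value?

0x96

s_0 = ciphertext = 0x58
s_1 = InvRound(s_0, k_7) = 0x1C
s_2 = InvRound(s_1, k_6) = 0x4F
s_3 = InvRound(s_2, k_5) = 0x3C
s_4 = InvRound(s_3, k_4) = 0x76
s_5 = InvRound(s_4, k_3) = 0xBF
s_6 = InvRound(s_5, k_2) = 0x66
s_7 = InvRound(s_6, k_1) = 0x7E
s_8 = InvRound(s_7, k_0) = 0x96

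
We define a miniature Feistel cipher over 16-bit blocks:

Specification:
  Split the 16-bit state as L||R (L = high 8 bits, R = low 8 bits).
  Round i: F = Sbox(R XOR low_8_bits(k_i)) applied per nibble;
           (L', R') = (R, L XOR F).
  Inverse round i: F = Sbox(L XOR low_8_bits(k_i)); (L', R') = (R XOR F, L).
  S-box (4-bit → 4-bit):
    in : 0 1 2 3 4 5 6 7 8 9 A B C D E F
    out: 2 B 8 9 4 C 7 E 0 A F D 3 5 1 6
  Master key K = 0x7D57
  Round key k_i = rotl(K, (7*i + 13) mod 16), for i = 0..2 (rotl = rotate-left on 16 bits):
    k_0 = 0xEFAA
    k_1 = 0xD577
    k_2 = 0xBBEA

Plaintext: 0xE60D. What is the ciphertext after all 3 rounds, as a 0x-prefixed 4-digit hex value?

s_0 = plaintext = 0xE60D
s_1 = Round(s_0, k_0) = 0x0D18
s_2 = Round(s_1, k_1) = 0x187B
s_3 = Round(s_2, k_2) = 0x7BB3

0x7BB3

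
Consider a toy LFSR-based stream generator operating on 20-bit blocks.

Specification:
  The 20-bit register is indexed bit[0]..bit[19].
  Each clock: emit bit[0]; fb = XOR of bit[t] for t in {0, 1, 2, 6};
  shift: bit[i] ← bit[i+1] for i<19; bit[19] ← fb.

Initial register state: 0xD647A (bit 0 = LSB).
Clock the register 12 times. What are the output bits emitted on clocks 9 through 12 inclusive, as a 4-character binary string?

0010

reg_0 = 0xD647A
clock 1: out=0, reg = 0x6B23D
clock 2: out=1, reg = 0x3591E
clock 3: out=0, reg = 0x1AC8F
clock 4: out=1, reg = 0x8D647
clock 5: out=1, reg = 0x46B23
clock 6: out=1, reg = 0x23591
clock 7: out=1, reg = 0x91AC8
clock 8: out=0, reg = 0xC8D64
clock 9: out=0, reg = 0x646B2
clock 10: out=0, reg = 0xB2359
clock 11: out=1, reg = 0x591AC
clock 12: out=0, reg = 0xAC8D6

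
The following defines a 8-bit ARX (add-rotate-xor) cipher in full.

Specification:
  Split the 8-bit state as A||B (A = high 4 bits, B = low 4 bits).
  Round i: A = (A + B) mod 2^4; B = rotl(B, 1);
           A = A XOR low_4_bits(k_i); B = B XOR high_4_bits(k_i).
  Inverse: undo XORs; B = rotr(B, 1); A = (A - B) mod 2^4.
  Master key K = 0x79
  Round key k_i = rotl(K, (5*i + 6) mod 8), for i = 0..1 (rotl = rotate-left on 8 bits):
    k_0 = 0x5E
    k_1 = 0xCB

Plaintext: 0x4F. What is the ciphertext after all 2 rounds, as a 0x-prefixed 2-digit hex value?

s_0 = plaintext = 0x4F
s_1 = Round(s_0, k_0) = 0xDA
s_2 = Round(s_1, k_1) = 0xC9

0xC9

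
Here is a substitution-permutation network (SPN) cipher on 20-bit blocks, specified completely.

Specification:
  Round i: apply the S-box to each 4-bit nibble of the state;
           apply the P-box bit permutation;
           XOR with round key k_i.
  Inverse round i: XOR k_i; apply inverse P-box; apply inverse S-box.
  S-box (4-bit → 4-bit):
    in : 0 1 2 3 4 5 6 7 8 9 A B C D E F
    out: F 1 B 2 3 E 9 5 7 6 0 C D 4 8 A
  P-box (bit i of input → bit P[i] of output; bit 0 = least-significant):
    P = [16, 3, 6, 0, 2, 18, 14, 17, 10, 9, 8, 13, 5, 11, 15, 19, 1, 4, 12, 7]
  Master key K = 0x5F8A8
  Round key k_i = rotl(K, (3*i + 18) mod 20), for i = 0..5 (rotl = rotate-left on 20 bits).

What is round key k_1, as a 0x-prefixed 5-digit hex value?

0xBF150

K = 0x5F8A8
k_0 = rotl(K, (3*0+18) mod 20) = rotl(K, 18) = 0x17E2A
k_1 = rotl(K, (3*1+18) mod 20) = rotl(K, 1) = 0xBF150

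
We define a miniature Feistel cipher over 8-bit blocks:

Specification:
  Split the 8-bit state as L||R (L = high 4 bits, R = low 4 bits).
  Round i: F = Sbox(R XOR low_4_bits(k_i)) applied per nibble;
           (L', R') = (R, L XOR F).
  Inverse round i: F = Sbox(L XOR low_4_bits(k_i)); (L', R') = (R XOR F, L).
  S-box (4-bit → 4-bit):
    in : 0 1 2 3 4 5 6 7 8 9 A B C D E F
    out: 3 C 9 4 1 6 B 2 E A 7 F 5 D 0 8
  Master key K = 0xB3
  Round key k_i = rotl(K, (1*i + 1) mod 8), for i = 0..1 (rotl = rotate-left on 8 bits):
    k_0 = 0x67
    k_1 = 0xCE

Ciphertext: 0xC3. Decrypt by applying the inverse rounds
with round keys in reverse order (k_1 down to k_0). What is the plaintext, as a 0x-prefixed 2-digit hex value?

s_0 = ciphertext = 0xC3
s_1 = InvRound(s_0, k_1) = 0xAC
s_2 = InvRound(s_1, k_0) = 0x1A

0x1A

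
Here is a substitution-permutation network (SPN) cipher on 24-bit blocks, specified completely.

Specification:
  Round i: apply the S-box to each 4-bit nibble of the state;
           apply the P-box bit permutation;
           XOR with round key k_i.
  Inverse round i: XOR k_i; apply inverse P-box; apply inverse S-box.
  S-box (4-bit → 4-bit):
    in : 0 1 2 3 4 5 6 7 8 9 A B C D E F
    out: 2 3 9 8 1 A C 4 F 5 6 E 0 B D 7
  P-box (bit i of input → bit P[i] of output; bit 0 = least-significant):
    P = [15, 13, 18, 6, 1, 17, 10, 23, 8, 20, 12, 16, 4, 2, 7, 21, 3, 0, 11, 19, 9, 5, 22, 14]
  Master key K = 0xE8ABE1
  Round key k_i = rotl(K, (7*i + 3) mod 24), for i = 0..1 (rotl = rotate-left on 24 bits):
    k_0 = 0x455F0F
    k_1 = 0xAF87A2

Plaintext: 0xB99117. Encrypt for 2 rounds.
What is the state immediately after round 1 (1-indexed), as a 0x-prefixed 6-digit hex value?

0x1316B5

s_0 = plaintext = 0xB99117
s_1 = Round(s_0, k_0) = 0x1316B5
s_2 = Round(s_1, k_1) = 0x24B1D6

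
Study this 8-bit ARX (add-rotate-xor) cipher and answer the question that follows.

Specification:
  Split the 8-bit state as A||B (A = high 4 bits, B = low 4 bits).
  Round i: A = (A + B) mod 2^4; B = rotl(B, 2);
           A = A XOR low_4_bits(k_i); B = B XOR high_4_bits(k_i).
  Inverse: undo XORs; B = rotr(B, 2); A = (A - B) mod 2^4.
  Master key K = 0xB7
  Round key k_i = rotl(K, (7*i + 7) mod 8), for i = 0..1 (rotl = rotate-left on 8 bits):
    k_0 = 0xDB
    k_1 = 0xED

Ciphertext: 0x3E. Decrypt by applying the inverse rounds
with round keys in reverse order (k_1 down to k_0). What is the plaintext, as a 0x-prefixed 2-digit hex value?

0xE7

s_0 = ciphertext = 0x3E
s_1 = InvRound(s_0, k_1) = 0xE0
s_2 = InvRound(s_1, k_0) = 0xE7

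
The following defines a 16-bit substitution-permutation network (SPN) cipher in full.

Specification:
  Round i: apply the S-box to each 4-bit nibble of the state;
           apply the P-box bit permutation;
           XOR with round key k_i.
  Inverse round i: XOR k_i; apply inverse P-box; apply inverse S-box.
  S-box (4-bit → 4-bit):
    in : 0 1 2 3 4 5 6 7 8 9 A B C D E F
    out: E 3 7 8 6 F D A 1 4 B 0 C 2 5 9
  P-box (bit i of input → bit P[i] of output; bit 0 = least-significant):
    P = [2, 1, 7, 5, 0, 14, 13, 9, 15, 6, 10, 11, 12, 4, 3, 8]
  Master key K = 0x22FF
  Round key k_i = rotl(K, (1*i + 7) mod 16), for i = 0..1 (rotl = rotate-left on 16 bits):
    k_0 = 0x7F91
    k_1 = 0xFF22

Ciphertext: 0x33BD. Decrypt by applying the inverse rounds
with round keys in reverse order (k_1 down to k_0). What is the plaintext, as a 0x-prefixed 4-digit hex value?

s_0 = ciphertext = 0x33BD
s_1 = InvRound(s_0, k_1) = 0x4612
s_2 = InvRound(s_1, k_0) = 0xF3E4

0xF3E4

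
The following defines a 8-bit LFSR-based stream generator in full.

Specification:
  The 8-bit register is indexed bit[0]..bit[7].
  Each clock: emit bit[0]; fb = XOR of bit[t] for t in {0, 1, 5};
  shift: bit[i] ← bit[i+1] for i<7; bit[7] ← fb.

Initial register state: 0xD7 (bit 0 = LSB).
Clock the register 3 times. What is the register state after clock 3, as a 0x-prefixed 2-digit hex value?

0x5A

reg_0 = 0xD7
clock 1: out=1, reg = 0x6B
clock 2: out=1, reg = 0xB5
clock 3: out=1, reg = 0x5A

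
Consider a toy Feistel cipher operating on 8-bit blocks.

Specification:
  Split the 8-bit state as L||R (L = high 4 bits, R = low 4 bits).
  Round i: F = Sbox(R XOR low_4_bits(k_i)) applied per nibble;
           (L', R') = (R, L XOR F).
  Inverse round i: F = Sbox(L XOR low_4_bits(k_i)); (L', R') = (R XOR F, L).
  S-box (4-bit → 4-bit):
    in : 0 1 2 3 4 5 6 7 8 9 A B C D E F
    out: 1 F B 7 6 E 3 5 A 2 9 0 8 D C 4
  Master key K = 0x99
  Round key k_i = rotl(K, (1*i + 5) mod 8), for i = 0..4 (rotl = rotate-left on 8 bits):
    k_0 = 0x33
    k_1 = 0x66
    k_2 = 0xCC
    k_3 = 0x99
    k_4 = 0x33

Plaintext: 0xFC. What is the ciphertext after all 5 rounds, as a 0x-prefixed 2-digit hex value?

0x55

s_0 = plaintext = 0xFC
s_1 = Round(s_0, k_0) = 0xCB
s_2 = Round(s_1, k_1) = 0xB1
s_3 = Round(s_2, k_2) = 0x16
s_4 = Round(s_3, k_3) = 0x65
s_5 = Round(s_4, k_4) = 0x55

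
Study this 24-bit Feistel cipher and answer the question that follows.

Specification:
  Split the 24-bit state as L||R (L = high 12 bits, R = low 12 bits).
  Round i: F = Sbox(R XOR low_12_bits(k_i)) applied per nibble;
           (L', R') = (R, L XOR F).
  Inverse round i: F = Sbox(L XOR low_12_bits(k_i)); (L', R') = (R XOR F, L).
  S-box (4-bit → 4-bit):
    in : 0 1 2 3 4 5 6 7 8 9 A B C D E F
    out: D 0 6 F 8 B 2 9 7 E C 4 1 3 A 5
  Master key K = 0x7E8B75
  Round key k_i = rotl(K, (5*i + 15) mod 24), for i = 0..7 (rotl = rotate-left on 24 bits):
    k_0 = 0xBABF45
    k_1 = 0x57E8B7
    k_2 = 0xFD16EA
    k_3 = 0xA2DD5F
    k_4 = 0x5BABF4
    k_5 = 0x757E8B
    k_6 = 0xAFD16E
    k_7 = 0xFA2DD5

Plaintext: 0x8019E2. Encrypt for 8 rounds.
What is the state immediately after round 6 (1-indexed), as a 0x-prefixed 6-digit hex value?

s_0 = plaintext = 0x8019E2
s_1 = Round(s_0, k_0) = 0x9E2AC8
s_2 = Round(s_1, k_1) = 0xAC8F77
s_3 = Round(s_2, k_2) = 0xF7742B
s_4 = Round(s_3, k_3) = 0x42B1EF
s_5 = Round(s_4, k_4) = 0x1EF82F
s_6 = Round(s_5, k_5) = 0x82F327
s_7 = Round(s_6, k_6) = 0x327EA1
s_8 = Round(s_7, k_7) = 0xEA1CBF

0x82F327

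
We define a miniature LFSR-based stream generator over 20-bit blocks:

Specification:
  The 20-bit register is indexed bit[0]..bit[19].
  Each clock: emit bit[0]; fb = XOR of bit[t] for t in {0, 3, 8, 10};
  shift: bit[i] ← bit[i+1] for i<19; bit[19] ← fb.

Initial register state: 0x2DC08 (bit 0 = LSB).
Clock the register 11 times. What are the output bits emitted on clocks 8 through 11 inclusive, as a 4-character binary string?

0001

reg_0 = 0x2DC08
clock 1: out=0, reg = 0x16E04
clock 2: out=0, reg = 0x8B702
clock 3: out=0, reg = 0x45B81
clock 4: out=1, reg = 0x22DC0
clock 5: out=0, reg = 0x116E0
clock 6: out=0, reg = 0x88B70
clock 7: out=0, reg = 0xC45B8
clock 8: out=0, reg = 0xE22DC
clock 9: out=0, reg = 0xF116E
clock 10: out=0, reg = 0x788B7
clock 11: out=1, reg = 0xBC45B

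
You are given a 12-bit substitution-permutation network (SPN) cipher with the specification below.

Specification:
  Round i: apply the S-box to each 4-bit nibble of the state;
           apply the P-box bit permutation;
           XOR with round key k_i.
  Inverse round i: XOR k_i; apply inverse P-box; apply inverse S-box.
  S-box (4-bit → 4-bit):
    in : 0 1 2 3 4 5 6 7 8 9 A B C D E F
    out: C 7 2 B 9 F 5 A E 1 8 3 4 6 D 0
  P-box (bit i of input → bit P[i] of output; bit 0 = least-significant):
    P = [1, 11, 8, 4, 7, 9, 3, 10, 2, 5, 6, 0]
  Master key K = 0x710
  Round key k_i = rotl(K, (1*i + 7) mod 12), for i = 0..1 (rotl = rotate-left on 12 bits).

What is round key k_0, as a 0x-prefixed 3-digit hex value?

0x838

K = 0x710
k_0 = rotl(K, (1*0+7) mod 12) = rotl(K, 7) = 0x838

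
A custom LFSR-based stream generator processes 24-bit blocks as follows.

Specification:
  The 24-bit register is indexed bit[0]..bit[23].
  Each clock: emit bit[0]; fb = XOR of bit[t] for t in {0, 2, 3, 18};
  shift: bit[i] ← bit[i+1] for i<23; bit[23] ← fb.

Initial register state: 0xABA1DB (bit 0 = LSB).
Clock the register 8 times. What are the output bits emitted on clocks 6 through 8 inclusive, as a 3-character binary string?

reg_0 = 0xABA1DB
clock 1: out=1, reg = 0x55D0ED
clock 2: out=1, reg = 0x2AE876
clock 3: out=0, reg = 0x95743B
clock 4: out=1, reg = 0xCABA1D
clock 5: out=1, reg = 0xE55D0E
clock 6: out=0, reg = 0xF2AE87
clock 7: out=1, reg = 0x795743
clock 8: out=1, reg = 0xBCABA1

011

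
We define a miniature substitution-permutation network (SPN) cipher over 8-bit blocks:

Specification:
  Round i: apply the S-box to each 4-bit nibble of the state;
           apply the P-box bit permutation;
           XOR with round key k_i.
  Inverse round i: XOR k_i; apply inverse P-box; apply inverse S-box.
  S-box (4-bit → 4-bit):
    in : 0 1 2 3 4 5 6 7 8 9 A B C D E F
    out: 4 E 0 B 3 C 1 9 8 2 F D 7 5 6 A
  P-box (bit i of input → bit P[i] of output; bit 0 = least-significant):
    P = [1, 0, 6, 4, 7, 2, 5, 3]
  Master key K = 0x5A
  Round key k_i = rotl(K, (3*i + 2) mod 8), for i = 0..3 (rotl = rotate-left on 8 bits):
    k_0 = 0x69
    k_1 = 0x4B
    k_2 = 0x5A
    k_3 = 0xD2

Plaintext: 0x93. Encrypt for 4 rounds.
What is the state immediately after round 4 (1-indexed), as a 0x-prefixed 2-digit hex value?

0xFA

s_0 = plaintext = 0x93
s_1 = Round(s_0, k_0) = 0x7E
s_2 = Round(s_1, k_1) = 0x82
s_3 = Round(s_2, k_2) = 0x52
s_4 = Round(s_3, k_3) = 0xFA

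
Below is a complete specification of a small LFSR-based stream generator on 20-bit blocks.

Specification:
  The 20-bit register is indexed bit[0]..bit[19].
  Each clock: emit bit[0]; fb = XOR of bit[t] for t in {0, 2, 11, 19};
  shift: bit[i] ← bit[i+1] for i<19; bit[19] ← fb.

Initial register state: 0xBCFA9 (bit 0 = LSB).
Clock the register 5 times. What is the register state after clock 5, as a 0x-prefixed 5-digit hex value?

reg_0 = 0xBCFA9
clock 1: out=1, reg = 0xDE7D4
clock 2: out=0, reg = 0x6F3EA
clock 3: out=0, reg = 0x379F5
clock 4: out=1, reg = 0x9BCFA
clock 5: out=0, reg = 0x4DE7D

0x4DE7D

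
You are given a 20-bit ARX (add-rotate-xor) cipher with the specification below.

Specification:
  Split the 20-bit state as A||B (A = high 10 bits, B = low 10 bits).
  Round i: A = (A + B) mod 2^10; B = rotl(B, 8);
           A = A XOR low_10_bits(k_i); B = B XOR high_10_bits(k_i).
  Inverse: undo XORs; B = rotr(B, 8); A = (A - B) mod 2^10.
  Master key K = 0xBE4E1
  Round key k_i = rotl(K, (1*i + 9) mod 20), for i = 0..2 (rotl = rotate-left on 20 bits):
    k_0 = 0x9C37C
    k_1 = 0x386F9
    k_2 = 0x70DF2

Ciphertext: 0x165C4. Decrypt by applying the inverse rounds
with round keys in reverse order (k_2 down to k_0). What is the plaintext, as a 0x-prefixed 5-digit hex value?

s_0 = ciphertext = 0x165C4
s_1 = InvRound(s_0, k_2) = 0x63C1C
s_2 = InvRound(s_1, k_1) = 0xE0BF4
s_3 = InvRound(s_2, k_0) = 0xBB611

0xBB611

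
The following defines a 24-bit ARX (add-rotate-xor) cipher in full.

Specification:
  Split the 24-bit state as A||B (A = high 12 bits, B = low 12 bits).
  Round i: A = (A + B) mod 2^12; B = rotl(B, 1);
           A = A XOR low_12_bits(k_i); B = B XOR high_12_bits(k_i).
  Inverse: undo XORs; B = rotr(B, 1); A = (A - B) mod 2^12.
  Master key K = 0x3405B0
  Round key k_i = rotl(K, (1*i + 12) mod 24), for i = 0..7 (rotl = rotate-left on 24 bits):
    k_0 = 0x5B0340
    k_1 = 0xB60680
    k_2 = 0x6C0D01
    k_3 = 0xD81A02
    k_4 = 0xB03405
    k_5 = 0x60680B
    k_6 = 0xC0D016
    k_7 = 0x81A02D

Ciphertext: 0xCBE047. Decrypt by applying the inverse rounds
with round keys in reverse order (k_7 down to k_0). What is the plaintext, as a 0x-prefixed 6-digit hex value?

0x0C1520

s_0 = ciphertext = 0xCBE047
s_1 = InvRound(s_0, k_7) = 0x065C2E
s_2 = InvRound(s_1, k_6) = 0x862811
s_3 = InvRound(s_2, k_5) = 0x15EF0B
s_4 = InvRound(s_3, k_4) = 0x357204
s_5 = InvRound(s_4, k_3) = 0x993FC2
s_6 = InvRound(s_5, k_2) = 0x011481
s_7 = InvRound(s_6, k_1) = 0x6A1FF0
s_8 = InvRound(s_7, k_0) = 0x0C1520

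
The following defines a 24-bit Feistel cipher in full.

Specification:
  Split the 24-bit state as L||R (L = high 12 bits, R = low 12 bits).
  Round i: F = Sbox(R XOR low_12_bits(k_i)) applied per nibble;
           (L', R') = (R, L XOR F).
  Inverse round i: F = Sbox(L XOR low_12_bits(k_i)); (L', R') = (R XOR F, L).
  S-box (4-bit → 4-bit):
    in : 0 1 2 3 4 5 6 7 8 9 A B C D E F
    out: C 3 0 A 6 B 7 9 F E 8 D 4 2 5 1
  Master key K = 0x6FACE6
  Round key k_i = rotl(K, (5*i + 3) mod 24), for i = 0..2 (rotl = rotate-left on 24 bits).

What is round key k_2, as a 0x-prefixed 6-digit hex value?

0x9CCDF5

K = 0x6FACE6
k_0 = rotl(K, (5*0+3) mod 24) = rotl(K, 3) = 0x7D6733
k_1 = rotl(K, (5*1+3) mod 24) = rotl(K, 8) = 0xACE66F
k_2 = rotl(K, (5*2+3) mod 24) = rotl(K, 13) = 0x9CCDF5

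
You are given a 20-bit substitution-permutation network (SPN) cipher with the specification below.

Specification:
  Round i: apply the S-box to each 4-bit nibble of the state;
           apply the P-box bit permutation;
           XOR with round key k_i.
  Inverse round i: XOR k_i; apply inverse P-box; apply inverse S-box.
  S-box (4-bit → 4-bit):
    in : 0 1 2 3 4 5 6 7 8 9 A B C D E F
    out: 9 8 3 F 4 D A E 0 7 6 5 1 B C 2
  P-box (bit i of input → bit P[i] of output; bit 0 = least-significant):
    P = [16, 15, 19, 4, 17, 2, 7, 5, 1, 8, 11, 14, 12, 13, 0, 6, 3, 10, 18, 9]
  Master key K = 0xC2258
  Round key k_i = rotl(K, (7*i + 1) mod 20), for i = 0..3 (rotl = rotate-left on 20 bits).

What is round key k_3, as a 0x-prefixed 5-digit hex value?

K = 0xC2258
k_0 = rotl(K, (7*0+1) mod 20) = rotl(K, 1) = 0x844B1
k_1 = rotl(K, (7*1+1) mod 20) = rotl(K, 8) = 0x258C2
k_2 = rotl(K, (7*2+1) mod 20) = rotl(K, 15) = 0xC6112
k_3 = rotl(K, (7*3+1) mod 20) = rotl(K, 2) = 0x08963

0x08963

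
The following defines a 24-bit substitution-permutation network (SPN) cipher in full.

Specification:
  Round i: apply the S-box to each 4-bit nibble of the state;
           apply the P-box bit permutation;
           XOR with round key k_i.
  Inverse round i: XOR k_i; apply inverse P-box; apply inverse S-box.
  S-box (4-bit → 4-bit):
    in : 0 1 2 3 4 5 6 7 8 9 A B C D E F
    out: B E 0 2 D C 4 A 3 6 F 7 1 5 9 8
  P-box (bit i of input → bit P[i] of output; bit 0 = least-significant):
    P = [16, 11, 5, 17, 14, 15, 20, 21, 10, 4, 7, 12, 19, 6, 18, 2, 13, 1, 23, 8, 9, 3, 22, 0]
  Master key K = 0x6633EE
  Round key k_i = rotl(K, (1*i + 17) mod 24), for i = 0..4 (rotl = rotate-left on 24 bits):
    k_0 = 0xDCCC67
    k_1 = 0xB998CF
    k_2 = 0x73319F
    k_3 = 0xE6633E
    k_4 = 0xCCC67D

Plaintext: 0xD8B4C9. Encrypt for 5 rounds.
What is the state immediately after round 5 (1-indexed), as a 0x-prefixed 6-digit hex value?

s_0 = plaintext = 0xD8B4C9
s_1 = Round(s_0, k_0) = 0x90B285
s_2 = Round(s_1, k_1) = 0xF779A5
s_3 = Round(s_2, k_2) = 0x41F068
s_4 = Round(s_3, k_3) = 0x377C29
s_5 = Round(s_4, k_4) = 0xCCCB13

0xCCCB13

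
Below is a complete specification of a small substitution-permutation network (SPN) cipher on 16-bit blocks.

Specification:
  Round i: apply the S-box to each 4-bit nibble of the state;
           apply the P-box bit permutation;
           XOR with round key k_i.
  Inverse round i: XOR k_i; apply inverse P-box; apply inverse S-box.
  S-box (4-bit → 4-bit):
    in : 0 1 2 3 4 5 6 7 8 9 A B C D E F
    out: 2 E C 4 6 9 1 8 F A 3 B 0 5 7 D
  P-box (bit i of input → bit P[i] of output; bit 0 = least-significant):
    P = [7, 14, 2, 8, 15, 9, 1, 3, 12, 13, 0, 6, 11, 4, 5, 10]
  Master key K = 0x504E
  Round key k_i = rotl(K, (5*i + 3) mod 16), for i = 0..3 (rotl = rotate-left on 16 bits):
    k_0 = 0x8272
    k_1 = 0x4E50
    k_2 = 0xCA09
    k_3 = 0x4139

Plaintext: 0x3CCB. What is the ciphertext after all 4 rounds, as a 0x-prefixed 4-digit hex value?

s_0 = plaintext = 0x3CCB
s_1 = Round(s_0, k_0) = 0xC3D2
s_2 = Round(s_1, k_1) = 0xCF57
s_3 = Round(s_2, k_2) = 0x5B40
s_4 = Round(s_3, k_3) = 0x3F7B

0x3F7B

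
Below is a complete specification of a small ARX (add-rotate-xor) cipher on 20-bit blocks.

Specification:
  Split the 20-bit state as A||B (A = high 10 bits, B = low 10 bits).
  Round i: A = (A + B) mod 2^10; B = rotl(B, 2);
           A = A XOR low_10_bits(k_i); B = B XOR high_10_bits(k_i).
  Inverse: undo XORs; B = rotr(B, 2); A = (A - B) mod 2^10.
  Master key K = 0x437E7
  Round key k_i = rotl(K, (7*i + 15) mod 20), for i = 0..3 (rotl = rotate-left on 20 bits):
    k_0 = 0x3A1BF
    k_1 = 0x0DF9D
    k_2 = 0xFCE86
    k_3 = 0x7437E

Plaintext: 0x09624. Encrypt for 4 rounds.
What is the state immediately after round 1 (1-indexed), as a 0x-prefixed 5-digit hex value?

0xFD87A

s_0 = plaintext = 0x09624
s_1 = Round(s_0, k_0) = 0xFD87A
s_2 = Round(s_1, k_1) = 0xFB5DF
s_3 = Round(s_2, k_2) = 0xD288E
s_4 = Round(s_3, k_3) = 0x29BE8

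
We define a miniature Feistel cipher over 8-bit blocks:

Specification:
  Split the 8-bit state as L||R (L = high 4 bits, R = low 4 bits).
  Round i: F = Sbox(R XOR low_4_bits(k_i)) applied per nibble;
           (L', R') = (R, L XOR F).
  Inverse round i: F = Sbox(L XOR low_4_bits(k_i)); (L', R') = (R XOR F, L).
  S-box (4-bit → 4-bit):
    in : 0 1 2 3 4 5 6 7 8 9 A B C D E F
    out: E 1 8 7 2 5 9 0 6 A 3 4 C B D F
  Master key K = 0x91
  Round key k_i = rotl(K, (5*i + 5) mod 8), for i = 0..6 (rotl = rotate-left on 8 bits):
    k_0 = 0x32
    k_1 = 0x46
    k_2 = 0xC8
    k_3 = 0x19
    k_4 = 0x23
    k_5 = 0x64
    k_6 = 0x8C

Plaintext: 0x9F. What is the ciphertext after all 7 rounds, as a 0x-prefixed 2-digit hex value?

s_0 = plaintext = 0x9F
s_1 = Round(s_0, k_0) = 0xF2
s_2 = Round(s_1, k_1) = 0x2D
s_3 = Round(s_2, k_2) = 0xD7
s_4 = Round(s_3, k_3) = 0x70
s_5 = Round(s_4, k_4) = 0x00
s_6 = Round(s_5, k_5) = 0x02
s_7 = Round(s_6, k_6) = 0x2D

0x2D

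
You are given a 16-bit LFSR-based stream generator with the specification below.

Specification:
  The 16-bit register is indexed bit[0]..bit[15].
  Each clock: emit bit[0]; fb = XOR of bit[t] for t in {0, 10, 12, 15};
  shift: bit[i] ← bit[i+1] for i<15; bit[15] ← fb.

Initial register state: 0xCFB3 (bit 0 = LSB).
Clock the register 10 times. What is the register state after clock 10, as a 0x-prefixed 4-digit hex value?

0xAAF3

reg_0 = 0xCFB3
clock 1: out=1, reg = 0xE7D9
clock 2: out=1, reg = 0xF3EC
clock 3: out=0, reg = 0x79F6
clock 4: out=0, reg = 0xBCFB
clock 5: out=1, reg = 0x5E7D
clock 6: out=1, reg = 0xAF3E
clock 7: out=0, reg = 0x579F
clock 8: out=1, reg = 0xABCF
clock 9: out=1, reg = 0x55E7
clock 10: out=1, reg = 0xAAF3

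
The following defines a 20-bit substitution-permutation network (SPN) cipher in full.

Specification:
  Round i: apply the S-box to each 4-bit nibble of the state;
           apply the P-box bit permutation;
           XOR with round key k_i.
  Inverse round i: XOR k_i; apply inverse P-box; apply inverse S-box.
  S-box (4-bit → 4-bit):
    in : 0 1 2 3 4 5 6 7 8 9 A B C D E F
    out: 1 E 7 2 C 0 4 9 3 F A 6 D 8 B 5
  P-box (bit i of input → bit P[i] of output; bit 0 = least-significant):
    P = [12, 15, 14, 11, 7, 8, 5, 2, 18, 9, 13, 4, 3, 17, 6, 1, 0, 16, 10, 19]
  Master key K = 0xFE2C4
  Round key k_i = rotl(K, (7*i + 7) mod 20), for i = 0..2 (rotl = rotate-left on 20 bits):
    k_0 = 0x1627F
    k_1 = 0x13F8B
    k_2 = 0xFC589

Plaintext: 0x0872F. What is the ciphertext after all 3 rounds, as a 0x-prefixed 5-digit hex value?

s_0 = plaintext = 0x0872F
s_1 = Round(s_0, k_0) = 0x733C6
s_2 = Round(s_1, k_1) = 0xB7D2E
s_3 = Round(s_2, k_2) = 0xE5833

0xE5833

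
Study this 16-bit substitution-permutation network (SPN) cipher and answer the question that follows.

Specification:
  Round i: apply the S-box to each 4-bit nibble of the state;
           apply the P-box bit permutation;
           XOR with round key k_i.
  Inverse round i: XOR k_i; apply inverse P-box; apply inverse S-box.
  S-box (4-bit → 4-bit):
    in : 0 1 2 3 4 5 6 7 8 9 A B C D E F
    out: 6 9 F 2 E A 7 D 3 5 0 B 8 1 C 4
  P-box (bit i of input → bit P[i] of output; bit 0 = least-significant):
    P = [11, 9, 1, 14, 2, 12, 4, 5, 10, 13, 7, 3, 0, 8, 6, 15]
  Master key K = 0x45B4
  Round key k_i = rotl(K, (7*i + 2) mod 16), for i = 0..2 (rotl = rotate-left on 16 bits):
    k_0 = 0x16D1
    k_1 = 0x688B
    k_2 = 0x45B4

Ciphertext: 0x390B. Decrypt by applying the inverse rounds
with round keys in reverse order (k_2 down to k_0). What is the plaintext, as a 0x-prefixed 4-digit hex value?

0x7C55

s_0 = ciphertext = 0x390B
s_1 = InvRound(s_0, k_2) = 0xD227
s_2 = InvRound(s_1, k_1) = 0xC4B8
s_3 = InvRound(s_2, k_0) = 0x7C55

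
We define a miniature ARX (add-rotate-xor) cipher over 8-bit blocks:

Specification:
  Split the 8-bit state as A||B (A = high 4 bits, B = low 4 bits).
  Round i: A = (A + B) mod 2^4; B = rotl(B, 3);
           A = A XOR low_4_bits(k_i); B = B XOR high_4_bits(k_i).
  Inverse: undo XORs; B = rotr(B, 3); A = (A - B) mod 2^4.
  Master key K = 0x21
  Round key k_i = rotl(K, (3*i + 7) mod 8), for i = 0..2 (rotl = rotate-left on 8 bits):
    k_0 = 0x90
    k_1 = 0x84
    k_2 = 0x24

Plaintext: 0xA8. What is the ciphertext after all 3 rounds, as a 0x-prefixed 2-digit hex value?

0x51

s_0 = plaintext = 0xA8
s_1 = Round(s_0, k_0) = 0x2D
s_2 = Round(s_1, k_1) = 0xB6
s_3 = Round(s_2, k_2) = 0x51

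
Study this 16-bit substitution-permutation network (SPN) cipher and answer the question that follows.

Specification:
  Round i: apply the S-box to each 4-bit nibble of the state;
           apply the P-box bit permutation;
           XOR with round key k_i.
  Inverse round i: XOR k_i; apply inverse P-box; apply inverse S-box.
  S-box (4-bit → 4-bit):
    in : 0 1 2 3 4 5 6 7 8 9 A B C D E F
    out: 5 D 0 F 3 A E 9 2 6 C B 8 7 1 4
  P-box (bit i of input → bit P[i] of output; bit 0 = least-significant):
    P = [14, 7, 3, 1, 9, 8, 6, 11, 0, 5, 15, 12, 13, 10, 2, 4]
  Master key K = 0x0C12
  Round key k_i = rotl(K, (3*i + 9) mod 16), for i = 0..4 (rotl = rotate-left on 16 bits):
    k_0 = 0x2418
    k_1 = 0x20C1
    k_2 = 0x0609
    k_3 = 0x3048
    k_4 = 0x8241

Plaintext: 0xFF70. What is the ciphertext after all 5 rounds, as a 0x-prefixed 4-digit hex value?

s_0 = plaintext = 0xFF70
s_1 = Round(s_0, k_0) = 0xEE14
s_2 = Round(s_1, k_1) = 0x4A00
s_3 = Round(s_2, k_2) = 0xF041
s_4 = Round(s_3, k_3) = 0xF347
s_5 = Round(s_4, k_4) = 0x5166

0x5166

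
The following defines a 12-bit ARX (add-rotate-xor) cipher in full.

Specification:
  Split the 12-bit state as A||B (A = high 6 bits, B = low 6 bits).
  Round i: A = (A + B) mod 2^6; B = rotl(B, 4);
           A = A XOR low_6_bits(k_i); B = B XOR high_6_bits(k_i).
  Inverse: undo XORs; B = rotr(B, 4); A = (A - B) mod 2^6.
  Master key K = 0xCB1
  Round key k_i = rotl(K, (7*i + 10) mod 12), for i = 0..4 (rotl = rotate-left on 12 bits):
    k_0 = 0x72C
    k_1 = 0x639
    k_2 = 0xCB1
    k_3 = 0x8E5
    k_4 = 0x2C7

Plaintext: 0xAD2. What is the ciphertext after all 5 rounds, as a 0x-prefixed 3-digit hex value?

s_0 = plaintext = 0xAD2
s_1 = Round(s_0, k_0) = 0x478
s_2 = Round(s_1, k_1) = 0xC16
s_3 = Round(s_2, k_2) = 0xDD7
s_4 = Round(s_3, k_3) = 0xAD6
s_5 = Round(s_4, k_4) = 0x1AE

0x1AE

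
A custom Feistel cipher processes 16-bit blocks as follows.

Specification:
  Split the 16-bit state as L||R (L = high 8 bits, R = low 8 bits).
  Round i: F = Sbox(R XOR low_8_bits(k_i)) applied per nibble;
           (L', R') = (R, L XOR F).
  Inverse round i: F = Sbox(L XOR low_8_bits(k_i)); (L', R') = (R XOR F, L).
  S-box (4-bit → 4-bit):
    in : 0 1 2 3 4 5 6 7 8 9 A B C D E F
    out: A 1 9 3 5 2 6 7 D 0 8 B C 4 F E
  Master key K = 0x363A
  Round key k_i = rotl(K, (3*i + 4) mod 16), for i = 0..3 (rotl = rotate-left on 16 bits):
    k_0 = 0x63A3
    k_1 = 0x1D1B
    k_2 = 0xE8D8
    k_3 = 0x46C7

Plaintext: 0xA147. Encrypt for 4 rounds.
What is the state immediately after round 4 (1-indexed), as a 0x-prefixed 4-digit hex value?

0x9530

s_0 = plaintext = 0xA147
s_1 = Round(s_0, k_0) = 0x4754
s_2 = Round(s_1, k_1) = 0x5419
s_3 = Round(s_2, k_2) = 0x1995
s_4 = Round(s_3, k_3) = 0x9530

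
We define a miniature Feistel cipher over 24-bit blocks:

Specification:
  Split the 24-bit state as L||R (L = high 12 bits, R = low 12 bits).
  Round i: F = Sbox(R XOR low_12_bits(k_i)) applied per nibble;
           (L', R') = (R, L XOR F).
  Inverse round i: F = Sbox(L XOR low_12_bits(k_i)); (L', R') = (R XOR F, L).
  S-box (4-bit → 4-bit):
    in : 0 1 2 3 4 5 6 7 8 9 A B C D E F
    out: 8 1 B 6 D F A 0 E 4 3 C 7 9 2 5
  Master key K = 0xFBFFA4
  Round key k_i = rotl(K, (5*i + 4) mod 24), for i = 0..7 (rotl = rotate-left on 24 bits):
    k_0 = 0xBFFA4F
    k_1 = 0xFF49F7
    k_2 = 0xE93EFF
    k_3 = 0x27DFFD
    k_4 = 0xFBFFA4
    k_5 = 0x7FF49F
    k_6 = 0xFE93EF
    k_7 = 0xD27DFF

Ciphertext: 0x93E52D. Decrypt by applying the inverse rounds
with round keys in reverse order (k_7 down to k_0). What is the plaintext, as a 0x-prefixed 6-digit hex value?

0x35872D

s_0 = ciphertext = 0x93E52D
s_1 = InvRound(s_0, k_7) = 0x85C93E
s_2 = InvRound(s_1, k_6) = 0x5F885C
s_3 = InvRound(s_2, k_5) = 0x9FC5F8
s_4 = InvRound(s_3, k_4) = 0xF069FC
s_5 = InvRound(s_4, k_3) = 0x1A0F06
s_6 = InvRound(s_5, k_2) = 0xAF31A0
s_7 = InvRound(s_6, k_1) = 0x72DAF3
s_8 = InvRound(s_7, k_0) = 0x35872D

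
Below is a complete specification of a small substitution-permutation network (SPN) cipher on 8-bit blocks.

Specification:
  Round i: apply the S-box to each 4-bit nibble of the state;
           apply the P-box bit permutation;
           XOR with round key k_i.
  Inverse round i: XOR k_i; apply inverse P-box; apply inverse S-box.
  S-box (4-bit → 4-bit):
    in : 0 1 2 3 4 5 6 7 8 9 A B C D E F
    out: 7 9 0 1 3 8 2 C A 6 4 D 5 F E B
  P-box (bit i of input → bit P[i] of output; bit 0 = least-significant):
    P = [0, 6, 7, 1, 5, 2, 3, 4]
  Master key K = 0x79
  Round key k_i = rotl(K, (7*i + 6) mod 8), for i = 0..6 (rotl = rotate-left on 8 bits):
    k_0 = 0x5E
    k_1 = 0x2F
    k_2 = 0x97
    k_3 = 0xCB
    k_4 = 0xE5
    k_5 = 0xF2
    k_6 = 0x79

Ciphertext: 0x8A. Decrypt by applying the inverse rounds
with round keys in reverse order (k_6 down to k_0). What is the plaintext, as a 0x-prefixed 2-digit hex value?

s_0 = ciphertext = 0x8A
s_1 = InvRound(s_0, k_6) = 0x1D
s_2 = InvRound(s_1, k_5) = 0x0D
s_3 = InvRound(s_2, k_4) = 0xC9
s_4 = InvRound(s_3, k_3) = 0x25
s_5 = InvRound(s_4, k_2) = 0x17
s_6 = InvRound(s_5, k_1) = 0xB2
s_7 = InvRound(s_6, k_0) = 0x09

0x09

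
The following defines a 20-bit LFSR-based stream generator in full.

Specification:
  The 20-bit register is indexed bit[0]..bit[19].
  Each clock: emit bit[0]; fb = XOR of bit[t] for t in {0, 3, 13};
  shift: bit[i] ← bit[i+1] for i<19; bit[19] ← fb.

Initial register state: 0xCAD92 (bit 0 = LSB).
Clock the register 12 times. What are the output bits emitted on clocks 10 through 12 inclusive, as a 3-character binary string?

reg_0 = 0xCAD92
clock 1: out=0, reg = 0xE56C9
clock 2: out=1, reg = 0x72B64
clock 3: out=0, reg = 0xB95B2
clock 4: out=0, reg = 0x5CAD9
clock 5: out=1, reg = 0x2E56C
clock 6: out=0, reg = 0x172B6
clock 7: out=0, reg = 0x8B95B
clock 8: out=1, reg = 0xC5CAD
clock 9: out=1, reg = 0x62E56
clock 10: out=0, reg = 0xB172B
clock 11: out=1, reg = 0x58B95
clock 12: out=1, reg = 0xAC5CA

011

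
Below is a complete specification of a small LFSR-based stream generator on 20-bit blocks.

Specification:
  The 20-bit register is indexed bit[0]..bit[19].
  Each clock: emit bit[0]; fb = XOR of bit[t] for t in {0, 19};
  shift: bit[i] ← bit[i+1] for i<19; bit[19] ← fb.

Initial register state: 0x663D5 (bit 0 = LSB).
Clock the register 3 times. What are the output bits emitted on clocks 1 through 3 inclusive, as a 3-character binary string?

reg_0 = 0x663D5
clock 1: out=1, reg = 0xB31EA
clock 2: out=0, reg = 0xD98F5
clock 3: out=1, reg = 0x6CC7A

101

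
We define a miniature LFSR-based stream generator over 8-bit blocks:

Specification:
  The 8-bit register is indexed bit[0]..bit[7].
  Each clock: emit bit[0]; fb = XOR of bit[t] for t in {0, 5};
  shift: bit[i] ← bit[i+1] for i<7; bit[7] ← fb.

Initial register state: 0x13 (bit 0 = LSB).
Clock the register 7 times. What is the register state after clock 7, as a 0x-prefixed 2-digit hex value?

0x96

reg_0 = 0x13
clock 1: out=1, reg = 0x89
clock 2: out=1, reg = 0xC4
clock 3: out=0, reg = 0x62
clock 4: out=0, reg = 0xB1
clock 5: out=1, reg = 0x58
clock 6: out=0, reg = 0x2C
clock 7: out=0, reg = 0x96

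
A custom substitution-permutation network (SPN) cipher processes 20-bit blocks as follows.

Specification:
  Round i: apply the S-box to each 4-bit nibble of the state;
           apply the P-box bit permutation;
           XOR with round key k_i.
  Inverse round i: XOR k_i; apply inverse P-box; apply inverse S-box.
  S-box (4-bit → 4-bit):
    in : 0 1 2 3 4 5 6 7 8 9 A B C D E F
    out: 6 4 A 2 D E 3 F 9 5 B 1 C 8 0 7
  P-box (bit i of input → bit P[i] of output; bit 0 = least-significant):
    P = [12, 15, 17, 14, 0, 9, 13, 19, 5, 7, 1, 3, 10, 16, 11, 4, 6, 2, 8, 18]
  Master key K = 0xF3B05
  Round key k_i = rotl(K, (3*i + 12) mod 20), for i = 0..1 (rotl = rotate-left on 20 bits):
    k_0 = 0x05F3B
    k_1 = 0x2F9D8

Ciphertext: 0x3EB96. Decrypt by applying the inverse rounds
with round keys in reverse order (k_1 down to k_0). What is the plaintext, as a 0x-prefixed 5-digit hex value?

s_0 = ciphertext = 0x3EB96
s_1 = InvRound(s_0, k_1) = 0x63C3B
s_2 = InvRound(s_1, k_0) = 0xCEE0C

0xCEE0C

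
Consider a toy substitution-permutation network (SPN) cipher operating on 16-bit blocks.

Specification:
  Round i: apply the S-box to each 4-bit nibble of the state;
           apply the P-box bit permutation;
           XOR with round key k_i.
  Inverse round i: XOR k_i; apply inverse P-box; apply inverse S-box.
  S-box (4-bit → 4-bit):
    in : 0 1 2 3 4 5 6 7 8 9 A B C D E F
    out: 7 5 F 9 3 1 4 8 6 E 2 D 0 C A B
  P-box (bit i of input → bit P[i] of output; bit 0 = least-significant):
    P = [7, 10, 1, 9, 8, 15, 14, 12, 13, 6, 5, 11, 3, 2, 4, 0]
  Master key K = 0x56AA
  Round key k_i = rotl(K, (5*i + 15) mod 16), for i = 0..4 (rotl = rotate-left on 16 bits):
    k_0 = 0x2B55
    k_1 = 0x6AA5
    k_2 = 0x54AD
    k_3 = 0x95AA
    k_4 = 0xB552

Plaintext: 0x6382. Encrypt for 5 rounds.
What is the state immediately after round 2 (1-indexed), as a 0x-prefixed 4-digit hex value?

s_0 = plaintext = 0x6382
s_1 = Round(s_0, k_0) = 0xC5C7
s_2 = Round(s_1, k_1) = 0x48A5
s_3 = Round(s_2, k_2) = 0xD441
s_4 = Round(s_3, k_3) = 0x3479
s_5 = Round(s_4, k_4) = 0x8319

0x48A5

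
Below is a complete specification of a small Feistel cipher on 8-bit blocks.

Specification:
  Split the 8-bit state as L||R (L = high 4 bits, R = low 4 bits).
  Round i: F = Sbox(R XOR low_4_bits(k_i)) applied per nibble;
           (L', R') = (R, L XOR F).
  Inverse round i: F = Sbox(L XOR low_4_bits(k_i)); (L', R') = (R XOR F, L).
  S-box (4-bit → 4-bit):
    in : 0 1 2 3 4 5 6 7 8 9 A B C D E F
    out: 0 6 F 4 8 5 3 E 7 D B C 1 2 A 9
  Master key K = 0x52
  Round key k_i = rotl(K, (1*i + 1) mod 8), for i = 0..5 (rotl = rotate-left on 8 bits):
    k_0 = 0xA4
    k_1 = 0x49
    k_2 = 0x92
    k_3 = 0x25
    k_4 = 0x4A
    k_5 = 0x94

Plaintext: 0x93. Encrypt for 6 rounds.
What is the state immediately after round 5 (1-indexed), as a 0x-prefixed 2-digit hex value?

0x36

s_0 = plaintext = 0x93
s_1 = Round(s_0, k_0) = 0x37
s_2 = Round(s_1, k_1) = 0x79
s_3 = Round(s_2, k_2) = 0x9B
s_4 = Round(s_3, k_3) = 0xB3
s_5 = Round(s_4, k_4) = 0x36
s_6 = Round(s_5, k_5) = 0x6C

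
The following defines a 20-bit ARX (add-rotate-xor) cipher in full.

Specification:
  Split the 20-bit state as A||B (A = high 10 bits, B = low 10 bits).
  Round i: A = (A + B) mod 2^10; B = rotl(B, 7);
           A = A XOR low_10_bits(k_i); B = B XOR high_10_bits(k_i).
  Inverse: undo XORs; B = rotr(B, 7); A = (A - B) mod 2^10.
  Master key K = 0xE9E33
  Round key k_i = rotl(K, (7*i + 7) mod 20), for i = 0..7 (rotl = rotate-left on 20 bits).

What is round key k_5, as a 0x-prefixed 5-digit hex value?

0xA78CF

K = 0xE9E33
k_0 = rotl(K, (7*0+7) mod 20) = rotl(K, 7) = 0xF19F4
k_1 = rotl(K, (7*1+7) mod 20) = rotl(K, 14) = 0xCFA78
k_2 = rotl(K, (7*2+7) mod 20) = rotl(K, 1) = 0xD3C67
k_3 = rotl(K, (7*3+7) mod 20) = rotl(K, 8) = 0xE33E9
k_4 = rotl(K, (7*4+7) mod 20) = rotl(K, 15) = 0x9F4F1
k_5 = rotl(K, (7*5+7) mod 20) = rotl(K, 2) = 0xA78CF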